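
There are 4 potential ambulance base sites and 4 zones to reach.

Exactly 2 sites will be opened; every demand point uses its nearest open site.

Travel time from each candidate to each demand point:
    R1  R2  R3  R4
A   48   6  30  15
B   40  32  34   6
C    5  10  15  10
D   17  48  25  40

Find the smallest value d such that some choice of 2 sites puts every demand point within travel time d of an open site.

15

Open {A, C}.
  Farthest demand point is R3 at travel time 15 (to C); all others are ≤ 15.
With {B, C} the worst case is 15.
With {C, D} the worst case is 15.
No size-2 selection achieves below 15.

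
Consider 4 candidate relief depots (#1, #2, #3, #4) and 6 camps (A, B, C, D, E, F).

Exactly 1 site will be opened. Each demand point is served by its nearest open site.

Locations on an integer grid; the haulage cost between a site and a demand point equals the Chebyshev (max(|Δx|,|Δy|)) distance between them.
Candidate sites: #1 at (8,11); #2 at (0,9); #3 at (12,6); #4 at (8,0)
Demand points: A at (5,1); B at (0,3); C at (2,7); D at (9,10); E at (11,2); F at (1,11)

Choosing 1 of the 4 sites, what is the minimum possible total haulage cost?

38

Open {#2}.
  A→#2 8, B→#2 6, C→#2 2, D→#2 9, E→#2 11, F→#2 2  ⇒ total 38.
Compare {#1}: total 41.
Compare {#4}: total 42.
No size-1 selection does better; minimum is 38.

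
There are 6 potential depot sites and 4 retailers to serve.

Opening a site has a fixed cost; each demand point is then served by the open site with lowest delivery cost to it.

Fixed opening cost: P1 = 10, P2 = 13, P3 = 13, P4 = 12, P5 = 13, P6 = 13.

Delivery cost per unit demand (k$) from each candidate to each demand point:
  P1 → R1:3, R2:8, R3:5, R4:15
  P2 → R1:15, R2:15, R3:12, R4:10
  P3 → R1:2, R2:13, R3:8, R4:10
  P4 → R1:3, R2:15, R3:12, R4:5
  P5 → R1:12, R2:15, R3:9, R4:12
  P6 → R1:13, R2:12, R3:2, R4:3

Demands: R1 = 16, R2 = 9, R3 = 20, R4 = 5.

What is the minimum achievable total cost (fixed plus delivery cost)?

Open {P1, P3, P6}: assign each demand point to its cheapest open site.
  R1→P3 16×2=32, R2→P1 9×8=72, R3→P6 20×2=40, R4→P6 5×3=15
  delivery cost 159, fixed 36 → total 195.
Compare {P1, P6}: delivery cost 175 + fixed 23 = 198.
Compare {P1, P3, P4, P6}: delivery cost 159 + fixed 48 = 207.
Compare {P1, P2, P3, P6}: delivery cost 159 + fixed 49 = 208.
All other subsets cost ≥ 198. Minimum total cost: 195.

195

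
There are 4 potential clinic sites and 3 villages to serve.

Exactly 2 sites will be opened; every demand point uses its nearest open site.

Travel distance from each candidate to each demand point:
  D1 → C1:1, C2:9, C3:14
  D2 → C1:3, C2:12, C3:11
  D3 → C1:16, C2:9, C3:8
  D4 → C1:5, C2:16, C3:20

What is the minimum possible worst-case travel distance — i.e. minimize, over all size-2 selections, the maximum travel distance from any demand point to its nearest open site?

Open {D1, D3}.
  Farthest demand point is C2 at travel distance 9 (to D1); all others are ≤ 9.
With {D2, D3} the worst case is 9.
With {D3, D4} the worst case is 9.
No size-2 selection achieves below 9.

9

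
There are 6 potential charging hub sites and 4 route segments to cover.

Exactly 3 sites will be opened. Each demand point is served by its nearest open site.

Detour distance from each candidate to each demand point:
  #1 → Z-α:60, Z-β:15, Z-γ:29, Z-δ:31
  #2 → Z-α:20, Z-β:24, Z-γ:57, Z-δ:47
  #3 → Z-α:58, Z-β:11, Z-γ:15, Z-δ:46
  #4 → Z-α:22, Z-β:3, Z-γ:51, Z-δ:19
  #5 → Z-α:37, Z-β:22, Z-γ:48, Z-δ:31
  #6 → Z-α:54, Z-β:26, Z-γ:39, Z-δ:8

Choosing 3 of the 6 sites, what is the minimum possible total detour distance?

48

Open {#3, #4, #6}.
  Z-α→#4 22, Z-β→#4 3, Z-γ→#3 15, Z-δ→#6 8  ⇒ total 48.
Compare {#2, #3, #6}: total 54.
Compare {#2, #3, #4}: total 57.
No size-3 selection does better; minimum is 48.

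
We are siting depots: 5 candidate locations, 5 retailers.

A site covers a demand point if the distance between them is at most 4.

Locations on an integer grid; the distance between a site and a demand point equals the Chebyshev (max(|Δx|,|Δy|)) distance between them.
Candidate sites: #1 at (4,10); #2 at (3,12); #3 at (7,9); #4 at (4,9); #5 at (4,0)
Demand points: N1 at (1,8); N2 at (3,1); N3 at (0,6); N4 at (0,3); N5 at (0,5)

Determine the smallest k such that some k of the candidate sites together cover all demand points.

2

Coverage sets (demand points within 4 of each site):
  #1: {N1, N3}
  #2: {N1}
  #3: {}
  #4: {N1, N3, N5}
  #5: {N2, N4}
No single site covers all 5 demand points.
But {#4, #5} covers everything, so the minimum is 2.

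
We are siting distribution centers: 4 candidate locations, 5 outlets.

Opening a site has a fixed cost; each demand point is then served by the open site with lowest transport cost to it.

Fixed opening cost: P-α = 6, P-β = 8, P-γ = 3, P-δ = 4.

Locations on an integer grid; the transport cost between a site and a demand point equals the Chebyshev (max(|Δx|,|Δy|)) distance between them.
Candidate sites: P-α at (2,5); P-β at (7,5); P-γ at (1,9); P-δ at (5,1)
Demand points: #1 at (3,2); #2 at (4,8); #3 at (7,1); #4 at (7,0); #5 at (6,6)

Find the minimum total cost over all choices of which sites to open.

Open {P-γ, P-δ}: assign each demand point to its cheapest open site.
  #1→P-δ 2, #2→P-γ 3, #3→P-δ 2, #4→P-δ 2, #5→P-γ 5
  transport cost 14, fixed 7 → total 21.
Compare {P-δ}: transport cost 18 + fixed 4 = 22.
Compare {P-β, P-δ}: transport cost 10 + fixed 12 = 22.
Compare {P-α, P-δ}: transport cost 13 + fixed 10 = 23.
All other subsets cost ≥ 22. Minimum total cost: 21.

21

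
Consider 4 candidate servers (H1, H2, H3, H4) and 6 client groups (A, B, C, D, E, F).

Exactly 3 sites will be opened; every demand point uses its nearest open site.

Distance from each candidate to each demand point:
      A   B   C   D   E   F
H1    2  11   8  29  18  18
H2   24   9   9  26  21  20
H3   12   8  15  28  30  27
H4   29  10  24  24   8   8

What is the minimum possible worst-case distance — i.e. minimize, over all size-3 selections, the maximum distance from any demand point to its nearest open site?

24

Open {H1, H2, H4}.
  Farthest demand point is D at distance 24 (to H4); all others are ≤ 24.
With {H1, H3, H4} the worst case is 24.
With {H2, H3, H4} the worst case is 24.
No size-3 selection achieves below 24.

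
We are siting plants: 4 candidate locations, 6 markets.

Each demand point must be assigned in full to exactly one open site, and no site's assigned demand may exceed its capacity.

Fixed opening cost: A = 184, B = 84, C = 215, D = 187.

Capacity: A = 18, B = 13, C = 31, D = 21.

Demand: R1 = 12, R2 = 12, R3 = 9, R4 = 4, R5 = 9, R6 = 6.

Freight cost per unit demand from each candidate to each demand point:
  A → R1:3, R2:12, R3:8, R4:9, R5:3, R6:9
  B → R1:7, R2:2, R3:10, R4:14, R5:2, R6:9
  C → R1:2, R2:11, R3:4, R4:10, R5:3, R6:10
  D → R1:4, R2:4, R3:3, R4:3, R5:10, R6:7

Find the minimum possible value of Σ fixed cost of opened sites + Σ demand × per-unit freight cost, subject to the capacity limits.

Open {C, D}; cheapest assignment that respects the capacities:
  C (cap 31, load 31): R1, R4, R5, R6 — cost 12×2 + 4×10 + 9×3 + 6×10 = 151
  D (cap 21, load 21): R2, R3 — cost 12×4 + 9×3 = 75
  Shipping 226, fixed 402 → total 628.
  Any other capacity-feasible assignment to {C, D} ships for at least 226.
Compare {B, C, D}: its best feasible assignment gives total 642.
Compare {A, B, C}: its best feasible assignment gives total 684.
Every other set of open sites that can feasibly serve all demand totals ≥ 642 even under its best assignment. Minimum: 628.

628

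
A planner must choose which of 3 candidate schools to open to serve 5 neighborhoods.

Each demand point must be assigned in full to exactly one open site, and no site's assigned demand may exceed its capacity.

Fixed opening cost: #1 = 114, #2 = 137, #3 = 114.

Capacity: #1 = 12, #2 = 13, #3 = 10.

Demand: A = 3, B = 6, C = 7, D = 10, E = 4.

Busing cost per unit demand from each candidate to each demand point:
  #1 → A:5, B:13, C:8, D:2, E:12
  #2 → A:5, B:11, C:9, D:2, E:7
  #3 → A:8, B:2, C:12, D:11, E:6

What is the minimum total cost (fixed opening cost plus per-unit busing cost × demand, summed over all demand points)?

Open {#1, #2, #3}; cheapest assignment that respects the capacities:
  #1 (cap 12, load 10): A, C — cost 3×5 + 7×8 = 71
  #2 (cap 13, load 10): D — cost 10×2 = 20
  #3 (cap 10, load 10): B, E — cost 6×2 + 4×6 = 36
  Shipping 127, fixed 365 → total 492.
  Any other capacity-feasible assignment to {#1, #2, #3} ships for at least 127.
Total demand is 30 and no other set of sites has combined capacity ≥ 30, so {#1, #2, #3} is the only feasible choice of open sites. Minimum: 492.

492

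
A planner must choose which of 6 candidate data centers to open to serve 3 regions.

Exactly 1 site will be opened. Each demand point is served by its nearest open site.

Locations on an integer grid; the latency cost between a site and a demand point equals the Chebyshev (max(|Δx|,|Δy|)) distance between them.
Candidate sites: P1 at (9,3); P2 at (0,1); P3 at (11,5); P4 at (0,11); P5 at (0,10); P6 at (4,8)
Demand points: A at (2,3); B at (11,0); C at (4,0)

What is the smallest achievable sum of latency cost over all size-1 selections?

15

Open {P1}.
  A→P1 7, B→P1 3, C→P1 5  ⇒ total 15.
Compare {P2}: total 17.
Compare {P3}: total 21.
No size-1 selection does better; minimum is 15.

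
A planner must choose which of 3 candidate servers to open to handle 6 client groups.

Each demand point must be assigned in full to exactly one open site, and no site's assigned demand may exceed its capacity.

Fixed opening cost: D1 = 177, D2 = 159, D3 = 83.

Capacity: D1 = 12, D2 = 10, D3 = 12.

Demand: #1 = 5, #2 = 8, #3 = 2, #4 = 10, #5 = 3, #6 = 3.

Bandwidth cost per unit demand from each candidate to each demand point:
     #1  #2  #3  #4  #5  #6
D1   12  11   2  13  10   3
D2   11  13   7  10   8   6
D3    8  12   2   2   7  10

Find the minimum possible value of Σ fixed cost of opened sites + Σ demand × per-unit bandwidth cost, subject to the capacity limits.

619

Open {D1, D2, D3}; cheapest assignment that respects the capacities:
  D1 (cap 12, load 11): #2, #6 — cost 8×11 + 3×3 = 97
  D2 (cap 10, load 8): #1, #5 — cost 5×11 + 3×8 = 79
  D3 (cap 12, load 12): #3, #4 — cost 2×2 + 10×2 = 24
  Shipping 200, fixed 419 → total 619.
  Any other capacity-feasible assignment to {D1, D2, D3} ships for at least 200.
Total demand is 31 and no other set of sites has combined capacity ≥ 31, so {D1, D2, D3} is the only feasible choice of open sites. Minimum: 619.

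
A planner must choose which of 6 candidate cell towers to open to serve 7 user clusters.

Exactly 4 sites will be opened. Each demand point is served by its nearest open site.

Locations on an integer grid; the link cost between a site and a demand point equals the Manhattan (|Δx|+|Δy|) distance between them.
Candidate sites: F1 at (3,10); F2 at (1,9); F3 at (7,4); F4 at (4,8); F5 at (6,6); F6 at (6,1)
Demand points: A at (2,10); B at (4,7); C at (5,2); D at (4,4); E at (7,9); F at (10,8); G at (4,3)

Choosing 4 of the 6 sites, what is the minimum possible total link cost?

21

Open {F1, F3, F4, F6}.
  A→F1 1, B→F4 1, C→F6 2, D→F3 3, E→F4 4, F→F4 6, G→F3 4  ⇒ total 21.
Compare {F1, F2, F4, F6}: total 22.
Compare {F1, F4, F5, F6}: total 22.
No size-4 selection does better; minimum is 21.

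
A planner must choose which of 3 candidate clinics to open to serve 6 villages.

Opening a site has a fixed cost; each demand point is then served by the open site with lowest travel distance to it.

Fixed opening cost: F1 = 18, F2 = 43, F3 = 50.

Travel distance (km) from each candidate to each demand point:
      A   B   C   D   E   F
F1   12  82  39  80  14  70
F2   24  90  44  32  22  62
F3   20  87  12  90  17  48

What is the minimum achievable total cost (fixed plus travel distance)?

302

Open {F1, F2}: assign each demand point to its cheapest open site.
  A→F1 12, B→F1 82, C→F1 39, D→F2 32, E→F1 14, F→F2 62
  travel distance 241, fixed 61 → total 302.
Compare {F2, F3}: travel distance 216 + fixed 93 = 309.
Compare {F1, F2, F3}: travel distance 200 + fixed 111 = 311.
Compare {F1}: travel distance 297 + fixed 18 = 315.
All other subsets cost ≥ 309. Minimum total cost: 302.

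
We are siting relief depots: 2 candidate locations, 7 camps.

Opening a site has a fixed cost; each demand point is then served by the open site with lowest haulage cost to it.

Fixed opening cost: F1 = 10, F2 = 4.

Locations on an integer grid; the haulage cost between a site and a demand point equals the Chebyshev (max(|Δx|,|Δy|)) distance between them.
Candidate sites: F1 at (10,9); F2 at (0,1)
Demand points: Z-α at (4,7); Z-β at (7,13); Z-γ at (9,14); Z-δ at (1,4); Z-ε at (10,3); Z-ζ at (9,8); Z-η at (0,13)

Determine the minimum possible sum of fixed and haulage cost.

Open {F1, F2}: assign each demand point to its cheapest open site.
  Z-α→F1 6, Z-β→F1 4, Z-γ→F1 5, Z-δ→F2 3, Z-ε→F1 6, Z-ζ→F1 1, Z-η→F1 10
  haulage cost 35, fixed 14 → total 49.
Compare {F1}: haulage cost 41 + fixed 10 = 51.
Compare {F2}: haulage cost 65 + fixed 4 = 69.

49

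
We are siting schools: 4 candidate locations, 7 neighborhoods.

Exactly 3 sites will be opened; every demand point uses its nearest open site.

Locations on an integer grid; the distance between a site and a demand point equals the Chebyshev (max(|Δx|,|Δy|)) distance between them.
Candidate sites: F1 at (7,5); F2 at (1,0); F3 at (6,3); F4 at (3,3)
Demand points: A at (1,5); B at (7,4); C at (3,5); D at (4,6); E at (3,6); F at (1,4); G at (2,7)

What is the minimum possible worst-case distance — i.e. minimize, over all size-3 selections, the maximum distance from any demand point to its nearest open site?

4

Open {F1, F2, F4}.
  Farthest demand point is G at distance 4 (to F4); all others are ≤ 4.
With {F1, F3, F4} the worst case is 4.
With {F2, F3, F4} the worst case is 4.
No size-3 selection achieves below 4.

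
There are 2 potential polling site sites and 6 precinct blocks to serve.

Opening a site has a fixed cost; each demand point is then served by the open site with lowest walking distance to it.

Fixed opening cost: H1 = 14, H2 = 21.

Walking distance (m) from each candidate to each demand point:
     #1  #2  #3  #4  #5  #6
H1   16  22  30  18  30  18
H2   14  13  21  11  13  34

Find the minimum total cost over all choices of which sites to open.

125

Open {H1, H2}: assign each demand point to its cheapest open site.
  #1→H2 14, #2→H2 13, #3→H2 21, #4→H2 11, #5→H2 13, #6→H1 18
  walking distance 90, fixed 35 → total 125.
Compare {H2}: walking distance 106 + fixed 21 = 127.
Compare {H1}: walking distance 134 + fixed 14 = 148.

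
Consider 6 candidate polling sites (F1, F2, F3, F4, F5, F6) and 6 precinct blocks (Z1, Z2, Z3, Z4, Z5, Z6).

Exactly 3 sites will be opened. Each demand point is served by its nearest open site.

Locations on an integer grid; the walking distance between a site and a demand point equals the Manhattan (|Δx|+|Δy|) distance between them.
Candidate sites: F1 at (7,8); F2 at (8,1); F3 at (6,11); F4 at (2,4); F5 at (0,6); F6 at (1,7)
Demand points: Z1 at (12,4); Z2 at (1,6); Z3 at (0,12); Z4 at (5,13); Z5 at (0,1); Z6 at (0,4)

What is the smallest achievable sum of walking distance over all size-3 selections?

24

Open {F2, F3, F5}.
  Z1→F2 7, Z2→F5 1, Z3→F5 6, Z4→F3 3, Z5→F5 5, Z6→F5 2  ⇒ total 24.
Compare {F1, F3, F5}: total 26.
Compare {F2, F3, F4}: total 27.
No size-3 selection does better; minimum is 24.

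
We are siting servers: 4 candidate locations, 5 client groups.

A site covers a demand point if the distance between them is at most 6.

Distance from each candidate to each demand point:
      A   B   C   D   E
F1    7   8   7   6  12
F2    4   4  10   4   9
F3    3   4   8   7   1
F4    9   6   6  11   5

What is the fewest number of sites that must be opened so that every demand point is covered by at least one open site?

2

Coverage sets (demand points within 6 of each site):
  F1: {D}
  F2: {A, B, D}
  F3: {A, B, E}
  F4: {B, C, E}
No single site covers all 5 demand points.
But {F2, F4} covers everything, so the minimum is 2.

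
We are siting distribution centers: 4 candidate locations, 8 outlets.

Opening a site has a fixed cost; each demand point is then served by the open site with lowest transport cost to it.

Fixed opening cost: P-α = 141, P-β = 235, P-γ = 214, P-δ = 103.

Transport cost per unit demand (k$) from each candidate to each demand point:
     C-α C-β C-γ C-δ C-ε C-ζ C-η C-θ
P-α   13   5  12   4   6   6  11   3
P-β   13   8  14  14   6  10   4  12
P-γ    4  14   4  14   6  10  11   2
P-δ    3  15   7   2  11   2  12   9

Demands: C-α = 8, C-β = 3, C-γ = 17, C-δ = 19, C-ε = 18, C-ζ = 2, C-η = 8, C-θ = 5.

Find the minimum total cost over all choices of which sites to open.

655

Open {P-α, P-δ}: assign each demand point to its cheapest open site.
  C-α→P-δ 8×3=24, C-β→P-α 3×5=15, C-γ→P-δ 17×7=119, C-δ→P-δ 19×2=38, C-ε→P-α 18×6=108, C-ζ→P-δ 2×2=4, C-η→P-α 8×11=88, C-θ→P-α 5×3=15
  transport cost 411, fixed 244 → total 655.
Compare {P-δ}: transport cost 569 + fixed 103 = 672.
Compare {P-γ, P-δ}: transport cost 382 + fixed 317 = 699.
Compare {P-β, P-δ}: transport cost 394 + fixed 338 = 732.
All other subsets cost ≥ 672. Minimum total cost: 655.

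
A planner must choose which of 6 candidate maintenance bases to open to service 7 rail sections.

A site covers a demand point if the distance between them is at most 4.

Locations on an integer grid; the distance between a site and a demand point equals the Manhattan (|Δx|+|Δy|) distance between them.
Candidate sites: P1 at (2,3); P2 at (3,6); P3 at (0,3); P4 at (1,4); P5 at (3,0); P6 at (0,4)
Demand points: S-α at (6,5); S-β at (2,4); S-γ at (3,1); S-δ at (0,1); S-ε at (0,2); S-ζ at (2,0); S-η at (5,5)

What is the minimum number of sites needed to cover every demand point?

2

Coverage sets (demand points within 4 of each site):
  P1: {S-β, S-γ, S-δ, S-ε, S-ζ}
  P2: {S-α, S-β, S-η}
  P3: {S-β, S-δ, S-ε}
  P4: {S-β, S-δ, S-ε}
  P5: {S-γ, S-δ, S-ζ}
  P6: {S-β, S-δ, S-ε}
No single site covers all 7 demand points.
But {P1, P2} covers everything, so the minimum is 2.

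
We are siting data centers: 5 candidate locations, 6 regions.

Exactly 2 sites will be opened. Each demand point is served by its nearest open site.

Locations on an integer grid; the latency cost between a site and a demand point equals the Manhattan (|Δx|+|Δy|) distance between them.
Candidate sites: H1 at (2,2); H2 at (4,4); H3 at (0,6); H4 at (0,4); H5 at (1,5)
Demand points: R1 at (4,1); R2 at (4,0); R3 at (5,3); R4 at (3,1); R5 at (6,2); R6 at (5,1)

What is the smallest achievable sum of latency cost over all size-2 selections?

19

Open {H1, H2}.
  R1→H1 3, R2→H1 4, R3→H2 2, R4→H1 2, R5→H1 4, R6→H1 4  ⇒ total 19.
Compare {H1, H3}: total 21.
Compare {H1, H4}: total 21.
No size-2 selection does better; minimum is 19.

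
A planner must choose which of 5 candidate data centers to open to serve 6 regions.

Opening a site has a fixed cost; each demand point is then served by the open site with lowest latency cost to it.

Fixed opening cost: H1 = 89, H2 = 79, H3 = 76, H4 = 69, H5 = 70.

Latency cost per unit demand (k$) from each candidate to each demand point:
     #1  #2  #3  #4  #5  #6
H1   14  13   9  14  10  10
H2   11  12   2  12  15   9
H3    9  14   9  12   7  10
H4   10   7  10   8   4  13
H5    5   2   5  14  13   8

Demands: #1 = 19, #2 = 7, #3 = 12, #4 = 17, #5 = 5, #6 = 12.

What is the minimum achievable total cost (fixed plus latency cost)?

Open {H4, H5}: assign each demand point to its cheapest open site.
  #1→H5 19×5=95, #2→H5 7×2=14, #3→H5 12×5=60, #4→H4 17×8=136, #5→H4 5×4=20, #6→H5 12×8=96
  latency cost 421, fixed 139 → total 560.
Compare {H2, H4, H5}: latency cost 385 + fixed 218 = 603.
Compare {H3, H4, H5}: latency cost 421 + fixed 215 = 636.
Compare {H5}: latency cost 568 + fixed 70 = 638.
All other subsets cost ≥ 603. Minimum total cost: 560.

560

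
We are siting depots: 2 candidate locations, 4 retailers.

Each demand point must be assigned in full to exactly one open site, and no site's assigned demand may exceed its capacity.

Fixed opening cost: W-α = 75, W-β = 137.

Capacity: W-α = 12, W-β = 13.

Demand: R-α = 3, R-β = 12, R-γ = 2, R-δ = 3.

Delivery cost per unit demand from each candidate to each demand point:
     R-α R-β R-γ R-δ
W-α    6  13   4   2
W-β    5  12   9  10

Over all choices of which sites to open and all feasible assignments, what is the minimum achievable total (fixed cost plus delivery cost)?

388

Open {W-α, W-β}; cheapest assignment that respects the capacities:
  W-α (cap 12, load 8): R-α, R-γ, R-δ — cost 3×6 + 2×4 + 3×2 = 32
  W-β (cap 13, load 12): R-β — cost 12×12 = 144
  Shipping 176, fixed 212 → total 388.
  Any other capacity-feasible assignment to {W-α, W-β} ships for at least 176.
Total demand is 20 and no other set of sites has combined capacity ≥ 20, so {W-α, W-β} is the only feasible choice of open sites. Minimum: 388.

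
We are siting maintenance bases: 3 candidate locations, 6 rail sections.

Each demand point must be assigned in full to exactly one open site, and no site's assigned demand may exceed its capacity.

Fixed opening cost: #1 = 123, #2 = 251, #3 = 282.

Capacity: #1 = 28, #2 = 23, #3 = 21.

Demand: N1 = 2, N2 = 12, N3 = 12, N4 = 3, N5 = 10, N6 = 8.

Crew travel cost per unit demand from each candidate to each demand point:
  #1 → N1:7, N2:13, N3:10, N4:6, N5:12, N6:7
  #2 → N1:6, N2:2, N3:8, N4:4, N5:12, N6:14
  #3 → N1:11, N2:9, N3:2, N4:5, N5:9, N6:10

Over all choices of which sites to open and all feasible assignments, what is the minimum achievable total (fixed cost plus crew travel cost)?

726

Open {#1, #2}; cheapest assignment that respects the capacities:
  #1 (cap 28, load 25): N1, N3, N4, N6 — cost 2×7 + 12×10 + 3×6 + 8×7 = 208
  #2 (cap 23, load 22): N2, N5 — cost 12×2 + 10×12 = 144
  Shipping 352, fixed 374 → total 726.
  Any other capacity-feasible assignment to {#1, #2} ships for at least 352.
Compare {#1, #3}: its best feasible assignment gives total 817.
Compare {#1, #2, #3}: its best feasible assignment gives total 904.
Every other set of open sites that can feasibly serve all demand totals ≥ 817 even under its best assignment. Minimum: 726.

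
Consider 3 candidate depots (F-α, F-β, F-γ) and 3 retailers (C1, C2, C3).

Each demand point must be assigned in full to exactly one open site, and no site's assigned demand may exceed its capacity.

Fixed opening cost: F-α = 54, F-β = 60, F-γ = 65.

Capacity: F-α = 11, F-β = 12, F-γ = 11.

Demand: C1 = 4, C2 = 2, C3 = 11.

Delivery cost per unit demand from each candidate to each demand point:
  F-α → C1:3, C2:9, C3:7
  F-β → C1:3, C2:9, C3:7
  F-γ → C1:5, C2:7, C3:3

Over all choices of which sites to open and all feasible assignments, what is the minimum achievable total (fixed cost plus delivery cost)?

182

Open {F-α, F-γ}; cheapest assignment that respects the capacities:
  F-α (cap 11, load 6): C1, C2 — cost 4×3 + 2×9 = 30
  F-γ (cap 11, load 11): C3 — cost 11×3 = 33
  Shipping 63, fixed 119 → total 182.
  Any other capacity-feasible assignment to {F-α, F-γ} ships for at least 63.
Compare {F-β, F-γ}: its best feasible assignment gives total 188.
Compare {F-α, F-β}: its best feasible assignment gives total 221.
Every other set of open sites that can feasibly serve all demand totals ≥ 188 even under its best assignment. Minimum: 182.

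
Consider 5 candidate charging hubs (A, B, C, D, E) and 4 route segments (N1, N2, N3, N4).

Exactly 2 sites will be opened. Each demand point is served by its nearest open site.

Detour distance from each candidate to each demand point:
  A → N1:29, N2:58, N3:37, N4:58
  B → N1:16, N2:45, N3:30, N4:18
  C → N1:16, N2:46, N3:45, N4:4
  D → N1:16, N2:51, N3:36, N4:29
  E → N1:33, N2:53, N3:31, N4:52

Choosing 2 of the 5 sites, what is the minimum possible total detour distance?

Open {B, C}.
  N1→B 16, N2→B 45, N3→B 30, N4→C 4  ⇒ total 95.
Compare {C, E}: total 97.
Compare {C, D}: total 102.
No size-2 selection does better; minimum is 95.

95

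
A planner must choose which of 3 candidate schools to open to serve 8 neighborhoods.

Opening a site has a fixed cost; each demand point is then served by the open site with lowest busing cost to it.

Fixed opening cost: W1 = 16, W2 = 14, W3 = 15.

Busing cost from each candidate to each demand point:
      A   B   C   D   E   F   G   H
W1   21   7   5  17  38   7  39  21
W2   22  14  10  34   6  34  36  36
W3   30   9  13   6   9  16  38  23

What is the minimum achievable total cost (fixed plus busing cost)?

Open {W1, W3}: assign each demand point to its cheapest open site.
  A→W1 21, B→W1 7, C→W1 5, D→W3 6, E→W3 9, F→W1 7, G→W3 38, H→W1 21
  busing cost 114, fixed 31 → total 145.
Compare {W1, W2}: busing cost 120 + fixed 30 = 150.
Compare {W1, W2, W3}: busing cost 109 + fixed 45 = 154.
Compare {W2, W3}: busing cost 128 + fixed 29 = 157.
All other subsets cost ≥ 150. Minimum total cost: 145.

145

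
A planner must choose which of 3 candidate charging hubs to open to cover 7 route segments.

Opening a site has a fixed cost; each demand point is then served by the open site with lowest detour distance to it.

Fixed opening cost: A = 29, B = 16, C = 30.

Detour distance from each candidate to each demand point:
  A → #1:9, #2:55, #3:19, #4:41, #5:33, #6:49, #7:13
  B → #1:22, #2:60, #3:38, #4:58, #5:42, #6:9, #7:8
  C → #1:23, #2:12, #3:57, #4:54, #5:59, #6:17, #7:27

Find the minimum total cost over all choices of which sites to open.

Open {A, C}: assign each demand point to its cheapest open site.
  #1→A 9, #2→C 12, #3→A 19, #4→A 41, #5→A 33, #6→C 17, #7→A 13
  detour distance 144, fixed 59 → total 203.
Compare {A, B, C}: detour distance 131 + fixed 75 = 206.
Compare {A, B}: detour distance 174 + fixed 45 = 219.
Compare {B, C}: detour distance 185 + fixed 46 = 231.
All other subsets cost ≥ 206. Minimum total cost: 203.

203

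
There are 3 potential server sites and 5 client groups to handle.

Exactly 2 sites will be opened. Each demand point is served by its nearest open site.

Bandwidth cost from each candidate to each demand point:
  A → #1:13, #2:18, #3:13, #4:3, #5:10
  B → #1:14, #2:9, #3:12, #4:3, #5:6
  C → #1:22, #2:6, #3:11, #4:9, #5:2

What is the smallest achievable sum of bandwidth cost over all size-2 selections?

35

Open {A, C}.
  #1→A 13, #2→C 6, #3→C 11, #4→A 3, #5→C 2  ⇒ total 35.
Compare {B, C}: total 36.
Compare {A, B}: total 43.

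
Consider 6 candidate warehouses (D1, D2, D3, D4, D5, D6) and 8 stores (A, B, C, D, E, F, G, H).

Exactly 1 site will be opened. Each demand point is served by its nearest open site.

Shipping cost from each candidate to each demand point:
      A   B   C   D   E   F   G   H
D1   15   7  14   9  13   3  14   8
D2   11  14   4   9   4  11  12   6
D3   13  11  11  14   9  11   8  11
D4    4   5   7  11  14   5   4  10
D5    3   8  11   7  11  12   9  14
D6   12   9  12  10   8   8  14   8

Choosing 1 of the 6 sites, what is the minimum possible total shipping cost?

Open {D4}.
  A→D4 4, B→D4 5, C→D4 7, D→D4 11, E→D4 14, F→D4 5, G→D4 4, H→D4 10  ⇒ total 60.
Compare {D2}: total 71.
Compare {D5}: total 75.
No size-1 selection does better; minimum is 60.

60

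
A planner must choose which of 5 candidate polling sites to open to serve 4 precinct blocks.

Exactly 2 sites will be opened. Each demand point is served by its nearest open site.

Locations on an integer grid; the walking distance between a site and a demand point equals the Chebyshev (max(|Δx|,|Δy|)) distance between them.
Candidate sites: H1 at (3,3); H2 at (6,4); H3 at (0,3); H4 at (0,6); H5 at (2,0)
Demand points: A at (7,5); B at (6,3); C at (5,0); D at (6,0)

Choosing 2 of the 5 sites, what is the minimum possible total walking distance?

8

Open {H1, H2}.
  A→H2 1, B→H2 1, C→H1 3, D→H1 3  ⇒ total 8.
Compare {H2, H5}: total 9.
Compare {H2, H3}: total 10.
No size-2 selection does better; minimum is 8.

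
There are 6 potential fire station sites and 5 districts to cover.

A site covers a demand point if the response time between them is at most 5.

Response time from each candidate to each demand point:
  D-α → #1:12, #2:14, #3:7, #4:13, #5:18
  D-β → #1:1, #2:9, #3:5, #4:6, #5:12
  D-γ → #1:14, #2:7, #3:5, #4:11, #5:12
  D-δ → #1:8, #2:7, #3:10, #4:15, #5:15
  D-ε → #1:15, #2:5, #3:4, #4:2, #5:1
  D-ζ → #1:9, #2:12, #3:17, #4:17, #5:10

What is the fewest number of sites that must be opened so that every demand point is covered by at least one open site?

2

Coverage sets (demand points within 5 of each site):
  D-α: {}
  D-β: {#1, #3}
  D-γ: {#3}
  D-δ: {}
  D-ε: {#2, #3, #4, #5}
  D-ζ: {}
No single site covers all 5 demand points.
But {D-β, D-ε} covers everything, so the minimum is 2.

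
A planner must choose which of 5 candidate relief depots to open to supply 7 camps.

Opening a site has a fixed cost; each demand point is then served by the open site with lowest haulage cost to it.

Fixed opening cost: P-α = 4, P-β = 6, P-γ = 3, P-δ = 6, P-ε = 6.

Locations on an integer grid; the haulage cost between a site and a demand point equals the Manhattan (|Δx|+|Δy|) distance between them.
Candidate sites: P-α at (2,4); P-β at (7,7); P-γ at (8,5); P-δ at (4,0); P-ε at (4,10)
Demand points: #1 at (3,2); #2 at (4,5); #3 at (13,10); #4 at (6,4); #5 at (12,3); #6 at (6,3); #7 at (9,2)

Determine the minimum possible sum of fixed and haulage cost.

40

Open {P-α, P-γ}: assign each demand point to its cheapest open site.
  #1→P-α 3, #2→P-α 3, #3→P-γ 10, #4→P-γ 3, #5→P-γ 6, #6→P-γ 4, #7→P-γ 4
  haulage cost 33, fixed 7 → total 40.
Compare {P-γ}: haulage cost 39 + fixed 3 = 42.
Compare {P-γ, P-δ}: haulage cost 34 + fixed 9 = 43.
Compare {P-α, P-β, P-γ}: haulage cost 32 + fixed 13 = 45.
All other subsets cost ≥ 42. Minimum total cost: 40.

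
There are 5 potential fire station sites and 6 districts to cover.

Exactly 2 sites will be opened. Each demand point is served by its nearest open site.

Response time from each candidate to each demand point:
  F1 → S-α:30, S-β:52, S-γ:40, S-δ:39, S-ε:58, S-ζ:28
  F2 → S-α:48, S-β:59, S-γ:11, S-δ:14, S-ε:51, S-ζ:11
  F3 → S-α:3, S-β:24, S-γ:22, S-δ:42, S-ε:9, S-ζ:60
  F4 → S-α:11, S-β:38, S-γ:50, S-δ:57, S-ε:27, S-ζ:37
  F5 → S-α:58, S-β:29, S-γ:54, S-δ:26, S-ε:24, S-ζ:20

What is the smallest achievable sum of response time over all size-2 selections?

72

Open {F2, F3}.
  S-α→F3 3, S-β→F3 24, S-γ→F2 11, S-δ→F2 14, S-ε→F3 9, S-ζ→F2 11  ⇒ total 72.
Compare {F3, F5}: total 104.
Compare {F2, F4}: total 112.
No size-2 selection does better; minimum is 72.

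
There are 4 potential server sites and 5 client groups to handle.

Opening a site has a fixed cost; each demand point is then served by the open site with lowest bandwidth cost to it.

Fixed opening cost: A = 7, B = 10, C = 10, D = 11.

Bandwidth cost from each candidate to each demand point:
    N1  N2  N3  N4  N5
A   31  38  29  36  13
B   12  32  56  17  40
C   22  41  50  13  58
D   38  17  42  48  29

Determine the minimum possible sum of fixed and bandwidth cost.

116

Open {A, B, D}: assign each demand point to its cheapest open site.
  N1→B 12, N2→D 17, N3→A 29, N4→B 17, N5→A 13
  bandwidth cost 88, fixed 28 → total 116.
Compare {A, B}: bandwidth cost 103 + fixed 17 = 120.
Compare {A, C, D}: bandwidth cost 94 + fixed 28 = 122.
Compare {A, B, C, D}: bandwidth cost 84 + fixed 38 = 122.
All other subsets cost ≥ 120. Minimum total cost: 116.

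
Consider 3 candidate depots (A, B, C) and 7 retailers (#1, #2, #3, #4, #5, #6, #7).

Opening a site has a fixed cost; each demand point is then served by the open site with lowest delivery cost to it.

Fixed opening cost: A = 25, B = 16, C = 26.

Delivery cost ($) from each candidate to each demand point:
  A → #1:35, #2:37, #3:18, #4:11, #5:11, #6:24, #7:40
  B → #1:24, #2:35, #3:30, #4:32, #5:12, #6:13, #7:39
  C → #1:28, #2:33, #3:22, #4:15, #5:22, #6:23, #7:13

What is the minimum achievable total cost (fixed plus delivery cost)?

Open {B, C}: assign each demand point to its cheapest open site.
  #1→B 24, #2→C 33, #3→C 22, #4→C 15, #5→B 12, #6→B 13, #7→C 13
  delivery cost 132, fixed 42 → total 174.
Compare {C}: delivery cost 156 + fixed 26 = 182.
Compare {A, C}: delivery cost 137 + fixed 51 = 188.
Compare {A, B, C}: delivery cost 123 + fixed 67 = 190.
All other subsets cost ≥ 182. Minimum total cost: 174.

174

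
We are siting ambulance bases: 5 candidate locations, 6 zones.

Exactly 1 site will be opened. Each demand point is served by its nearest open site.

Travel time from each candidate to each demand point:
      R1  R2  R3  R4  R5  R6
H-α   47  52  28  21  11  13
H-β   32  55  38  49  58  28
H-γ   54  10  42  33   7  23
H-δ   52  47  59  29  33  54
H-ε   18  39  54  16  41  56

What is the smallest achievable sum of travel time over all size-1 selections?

169

Open {H-γ}.
  R1→H-γ 54, R2→H-γ 10, R3→H-γ 42, R4→H-γ 33, R5→H-γ 7, R6→H-γ 23  ⇒ total 169.
Compare {H-α}: total 172.
Compare {H-ε}: total 224.
No size-1 selection does better; minimum is 169.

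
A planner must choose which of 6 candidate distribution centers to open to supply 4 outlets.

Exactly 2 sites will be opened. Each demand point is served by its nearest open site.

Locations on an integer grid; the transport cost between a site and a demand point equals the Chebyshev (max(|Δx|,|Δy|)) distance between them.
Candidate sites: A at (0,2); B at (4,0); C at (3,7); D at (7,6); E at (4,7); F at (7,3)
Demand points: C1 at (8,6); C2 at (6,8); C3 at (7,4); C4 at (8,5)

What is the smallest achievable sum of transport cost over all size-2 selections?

Open {D, F}.
  C1→D 1, C2→D 2, C3→F 1, C4→D 1  ⇒ total 5.
Compare {A, D}: total 6.
Compare {B, D}: total 6.
No size-2 selection does better; minimum is 5.

5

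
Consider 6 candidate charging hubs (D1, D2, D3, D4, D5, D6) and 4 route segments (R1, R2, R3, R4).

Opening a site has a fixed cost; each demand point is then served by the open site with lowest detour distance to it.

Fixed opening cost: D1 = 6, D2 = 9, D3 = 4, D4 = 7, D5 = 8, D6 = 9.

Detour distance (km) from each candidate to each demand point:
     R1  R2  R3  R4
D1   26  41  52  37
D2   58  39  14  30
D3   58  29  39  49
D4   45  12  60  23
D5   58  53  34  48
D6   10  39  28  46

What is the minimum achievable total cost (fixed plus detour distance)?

Open {D2, D4, D6}: assign each demand point to its cheapest open site.
  R1→D6 10, R2→D4 12, R3→D2 14, R4→D4 23
  detour distance 59, fixed 25 → total 84.
Compare {D2, D3, D4, D6}: detour distance 59 + fixed 29 = 88.
Compare {D4, D6}: detour distance 73 + fixed 16 = 89.
Compare {D1, D2, D4, D6}: detour distance 59 + fixed 31 = 90.
All other subsets cost ≥ 88. Minimum total cost: 84.

84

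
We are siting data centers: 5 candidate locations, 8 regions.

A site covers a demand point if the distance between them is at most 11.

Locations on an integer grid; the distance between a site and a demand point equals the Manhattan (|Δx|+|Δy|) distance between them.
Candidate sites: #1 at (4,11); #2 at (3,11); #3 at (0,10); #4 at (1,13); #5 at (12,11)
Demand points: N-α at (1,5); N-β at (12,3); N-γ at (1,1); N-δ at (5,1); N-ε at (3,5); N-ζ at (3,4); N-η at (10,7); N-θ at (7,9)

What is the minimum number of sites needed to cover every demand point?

Coverage sets (demand points within 11 of each site):
  #1: {N-α, N-δ, N-ε, N-ζ, N-η, N-θ}
  #2: {N-α, N-ε, N-ζ, N-η, N-θ}
  #3: {N-α, N-γ, N-ε, N-ζ, N-θ}
  #4: {N-α, N-ε, N-ζ, N-θ}
  #5: {N-β, N-η, N-θ}
No 2 sites suffice: every size-2 union leaves at least one demand point uncovered.
But {#1, #3, #5} covers everything, so the minimum is 3.

3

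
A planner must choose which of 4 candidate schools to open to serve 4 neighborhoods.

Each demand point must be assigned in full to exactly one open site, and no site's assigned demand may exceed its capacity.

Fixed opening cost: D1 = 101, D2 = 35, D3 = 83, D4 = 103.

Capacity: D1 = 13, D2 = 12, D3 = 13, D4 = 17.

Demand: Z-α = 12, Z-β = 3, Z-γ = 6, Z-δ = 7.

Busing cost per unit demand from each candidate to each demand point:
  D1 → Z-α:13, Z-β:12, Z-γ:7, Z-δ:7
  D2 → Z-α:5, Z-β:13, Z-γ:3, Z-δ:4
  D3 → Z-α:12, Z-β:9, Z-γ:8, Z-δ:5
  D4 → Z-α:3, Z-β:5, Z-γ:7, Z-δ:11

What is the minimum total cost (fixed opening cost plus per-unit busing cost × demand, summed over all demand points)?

Open {D3, D4}; cheapest assignment that respects the capacities:
  D3 (cap 13, load 13): Z-γ, Z-δ — cost 6×8 + 7×5 = 83
  D4 (cap 17, load 15): Z-α, Z-β — cost 12×3 + 3×5 = 51
  Shipping 134, fixed 186 → total 320.
  Any other capacity-feasible assignment to {D3, D4} ships for at least 134.
Compare {D2, D3, D4}: its best feasible assignment gives total 325.
Compare {D2, D4}: its best feasible assignment gives total 332.
Every other set of open sites that can feasibly serve all demand totals ≥ 325 even under its best assignment. Minimum: 320.

320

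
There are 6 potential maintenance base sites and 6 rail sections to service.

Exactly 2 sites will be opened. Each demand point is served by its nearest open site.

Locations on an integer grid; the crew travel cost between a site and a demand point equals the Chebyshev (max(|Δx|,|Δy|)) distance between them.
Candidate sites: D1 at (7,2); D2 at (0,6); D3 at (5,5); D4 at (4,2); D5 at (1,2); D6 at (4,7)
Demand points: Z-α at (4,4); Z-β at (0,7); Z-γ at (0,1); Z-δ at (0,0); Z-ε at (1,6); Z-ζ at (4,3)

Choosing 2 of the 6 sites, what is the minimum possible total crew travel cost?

11

Open {D2, D5}.
  Z-α→D5 3, Z-β→D2 1, Z-γ→D5 1, Z-δ→D5 2, Z-ε→D2 1, Z-ζ→D5 3  ⇒ total 11.
Compare {D2, D4}: total 13.
Compare {D2, D3}: total 15.
No size-2 selection does better; minimum is 11.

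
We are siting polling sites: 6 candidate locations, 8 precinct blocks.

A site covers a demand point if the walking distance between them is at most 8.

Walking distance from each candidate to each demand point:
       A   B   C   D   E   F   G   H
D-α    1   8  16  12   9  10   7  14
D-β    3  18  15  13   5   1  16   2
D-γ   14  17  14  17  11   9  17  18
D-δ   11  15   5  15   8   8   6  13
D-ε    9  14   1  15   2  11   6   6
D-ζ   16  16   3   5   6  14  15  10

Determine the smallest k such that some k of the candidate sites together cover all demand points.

3

Coverage sets (demand points within 8 of each site):
  D-α: {A, B, G}
  D-β: {A, E, F, H}
  D-γ: {}
  D-δ: {C, E, F, G}
  D-ε: {C, E, G, H}
  D-ζ: {C, D, E}
No 2 sites suffice: every size-2 union leaves at least one demand point uncovered.
But {D-α, D-β, D-ζ} covers everything, so the minimum is 3.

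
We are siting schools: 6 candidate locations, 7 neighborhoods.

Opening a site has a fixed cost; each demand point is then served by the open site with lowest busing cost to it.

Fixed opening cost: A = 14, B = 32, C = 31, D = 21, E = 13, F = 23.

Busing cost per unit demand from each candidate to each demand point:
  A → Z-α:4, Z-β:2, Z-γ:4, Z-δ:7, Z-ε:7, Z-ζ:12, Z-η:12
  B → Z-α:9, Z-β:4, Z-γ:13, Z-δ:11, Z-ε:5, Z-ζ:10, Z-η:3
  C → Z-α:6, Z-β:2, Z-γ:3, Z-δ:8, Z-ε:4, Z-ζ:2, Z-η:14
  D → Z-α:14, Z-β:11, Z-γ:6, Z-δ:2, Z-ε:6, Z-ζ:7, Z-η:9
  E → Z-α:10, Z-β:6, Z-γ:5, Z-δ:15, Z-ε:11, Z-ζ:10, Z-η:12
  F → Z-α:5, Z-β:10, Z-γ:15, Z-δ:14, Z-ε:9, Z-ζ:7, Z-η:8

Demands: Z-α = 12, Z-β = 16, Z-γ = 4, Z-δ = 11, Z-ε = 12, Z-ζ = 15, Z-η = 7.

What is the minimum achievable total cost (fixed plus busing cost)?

311

Open {A, B, C, D}: assign each demand point to its cheapest open site.
  Z-α→A 12×4=48, Z-β→A 16×2=32, Z-γ→C 4×3=12, Z-δ→D 11×2=22, Z-ε→C 12×4=48, Z-ζ→C 15×2=30, Z-η→B 7×3=21
  busing cost 213, fixed 98 → total 311.
Compare {A, C, D}: busing cost 255 + fixed 66 = 321.
Compare {B, C, D}: busing cost 237 + fixed 84 = 321.
Compare {A, B, C, D, E}: busing cost 213 + fixed 111 = 324.
All other subsets cost ≥ 321. Minimum total cost: 311.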